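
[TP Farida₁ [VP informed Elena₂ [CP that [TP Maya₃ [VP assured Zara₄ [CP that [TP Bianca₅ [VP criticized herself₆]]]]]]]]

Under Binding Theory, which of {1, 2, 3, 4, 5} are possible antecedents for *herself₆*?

*herself* is an anaphor, so Principle A applies: it must be bound in its binding domain.
Binding domain of *herself₆*: the embedded TP, whose subject is Bianca₅.
*Farida₁* c-commands the anaphor but is outside its binding domain → cannot satisfy Principle A.
*Elena₂* c-commands the anaphor but is outside its binding domain → cannot satisfy Principle A.
*Maya₃* c-commands the anaphor but is outside its binding domain → cannot satisfy Principle A.
*Zara₄* c-commands the anaphor but is outside its binding domain → cannot satisfy Principle A.
*Bianca₅* c-commands the anaphor within its binding domain → licit binder.

{5}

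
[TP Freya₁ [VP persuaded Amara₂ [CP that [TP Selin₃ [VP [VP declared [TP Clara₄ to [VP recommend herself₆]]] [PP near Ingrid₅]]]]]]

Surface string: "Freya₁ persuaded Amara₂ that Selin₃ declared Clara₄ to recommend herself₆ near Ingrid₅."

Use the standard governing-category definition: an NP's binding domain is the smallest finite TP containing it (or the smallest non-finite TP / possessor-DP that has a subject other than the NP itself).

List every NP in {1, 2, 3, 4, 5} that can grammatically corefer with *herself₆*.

{4}

*herself* is an anaphor, so Principle A applies: it must be bound in its binding domain.
Binding domain of *herself₆*: the embedded TP, whose subject is Clara₄.
*Freya₁* c-commands the anaphor but is outside its binding domain → cannot satisfy Principle A.
*Amara₂* c-commands the anaphor but is outside its binding domain → cannot satisfy Principle A.
*Selin₃* c-commands the anaphor but is outside its binding domain → cannot satisfy Principle A.
*Clara₄* c-commands the anaphor within its binding domain → licit binder.
*Ingrid₅* does not c-command the anaphor → cannot bind it.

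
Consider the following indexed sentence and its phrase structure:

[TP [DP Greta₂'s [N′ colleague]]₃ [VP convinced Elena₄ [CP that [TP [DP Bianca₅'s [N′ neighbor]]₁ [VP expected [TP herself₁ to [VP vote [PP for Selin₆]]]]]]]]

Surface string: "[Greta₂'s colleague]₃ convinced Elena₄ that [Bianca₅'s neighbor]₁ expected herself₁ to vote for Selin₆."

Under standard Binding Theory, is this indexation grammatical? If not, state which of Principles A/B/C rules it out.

grammatical

The two coindexed NPs are *[Bianca₅'s neighbor]₁* and *herself₁*.
*herself₁* is an anaphor; its binding domain is the embedded TP, whose subject is [Bianca₅'s neighbor]₁. *[Bianca₅'s neighbor]₁* c-commands it within that domain and shares its index, so Principle A is satisfied.
*[Bianca₅'s neighbor]₁* is an R-expression; *herself₁* does not c-command it, and no other NP shares its index, so Principle C is satisfied.
All principles are respected.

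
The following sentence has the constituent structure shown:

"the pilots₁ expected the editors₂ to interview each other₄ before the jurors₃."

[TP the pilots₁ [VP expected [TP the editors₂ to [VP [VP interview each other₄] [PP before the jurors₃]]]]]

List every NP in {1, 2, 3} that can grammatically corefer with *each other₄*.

*each other* is an anaphor, so Principle A applies: it must be bound in its binding domain.
Binding domain of *each other₄*: the embedded TP, whose subject is the editors₂.
*the pilots₁* c-commands the anaphor but is outside its binding domain → cannot satisfy Principle A.
*the editors₂* c-commands the anaphor within its binding domain → licit binder.
*the jurors₃* does not c-command the anaphor → cannot bind it.

{2}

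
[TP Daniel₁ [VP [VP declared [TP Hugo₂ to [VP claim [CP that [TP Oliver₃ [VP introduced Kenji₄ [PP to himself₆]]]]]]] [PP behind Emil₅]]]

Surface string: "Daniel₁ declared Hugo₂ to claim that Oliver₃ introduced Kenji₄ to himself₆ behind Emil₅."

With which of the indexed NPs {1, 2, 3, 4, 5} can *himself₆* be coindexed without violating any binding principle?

*himself* is an anaphor, so Principle A applies: it must be bound in its binding domain.
Binding domain of *himself₆*: the embedded TP, whose subject is Oliver₃.
*Daniel₁* c-commands the anaphor but is outside its binding domain → cannot satisfy Principle A.
*Hugo₂* c-commands the anaphor but is outside its binding domain → cannot satisfy Principle A.
*Oliver₃* c-commands the anaphor within its binding domain → licit binder.
*Kenji₄* c-commands the anaphor within its binding domain → licit binder.
*Emil₅* does not c-command the anaphor → cannot bind it.

{3, 4}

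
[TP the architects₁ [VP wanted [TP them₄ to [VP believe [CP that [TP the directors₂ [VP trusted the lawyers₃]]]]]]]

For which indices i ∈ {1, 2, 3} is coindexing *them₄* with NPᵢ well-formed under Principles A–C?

*them* is a pronoun, so Principle B applies: it must be free in its binding domain.
Binding domain of *them₄*: the matrix TP, whose subject is the architects₁.
*the architects₁* c-commands the pronoun within its binding domain → coindexation would violate Principle B.
*the directors₂*: the pronoun c-commands this R-expression → coindexation would violate Principle C on *the directors₂*.
*the lawyers₃*: the pronoun c-commands this R-expression → coindexation would violate Principle C on *the lawyers₃*.

none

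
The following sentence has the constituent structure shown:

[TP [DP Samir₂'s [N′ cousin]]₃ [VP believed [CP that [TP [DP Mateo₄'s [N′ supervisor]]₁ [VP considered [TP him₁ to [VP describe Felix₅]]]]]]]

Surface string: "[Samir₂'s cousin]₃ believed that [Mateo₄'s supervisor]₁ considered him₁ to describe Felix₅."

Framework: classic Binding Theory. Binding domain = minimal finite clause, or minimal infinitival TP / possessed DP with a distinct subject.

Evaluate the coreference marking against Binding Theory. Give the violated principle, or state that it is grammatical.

Principle B

The two coindexed NPs are *[Mateo₄'s supervisor]₁* and *him₁*.
*him₁* is a pronoun. Its binding domain is the embedded TP, whose subject is [Mateo₄'s supervisor]₁.
*[Mateo₄'s supervisor]₁* c-commands it within that domain and carries the same index.
The pronoun is locally bound → Principle B violation.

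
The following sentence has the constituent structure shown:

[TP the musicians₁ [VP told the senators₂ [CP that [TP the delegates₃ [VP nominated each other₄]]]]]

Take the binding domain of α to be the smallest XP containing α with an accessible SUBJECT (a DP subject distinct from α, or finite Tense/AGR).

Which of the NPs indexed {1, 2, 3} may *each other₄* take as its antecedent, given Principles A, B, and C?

{3}

*each other* is an anaphor, so Principle A applies: it must be bound in its binding domain.
Binding domain of *each other₄*: the embedded TP, whose subject is the delegates₃.
*the musicians₁* c-commands the anaphor but is outside its binding domain → cannot satisfy Principle A.
*the senators₂* c-commands the anaphor but is outside its binding domain → cannot satisfy Principle A.
*the delegates₃* c-commands the anaphor within its binding domain → licit binder.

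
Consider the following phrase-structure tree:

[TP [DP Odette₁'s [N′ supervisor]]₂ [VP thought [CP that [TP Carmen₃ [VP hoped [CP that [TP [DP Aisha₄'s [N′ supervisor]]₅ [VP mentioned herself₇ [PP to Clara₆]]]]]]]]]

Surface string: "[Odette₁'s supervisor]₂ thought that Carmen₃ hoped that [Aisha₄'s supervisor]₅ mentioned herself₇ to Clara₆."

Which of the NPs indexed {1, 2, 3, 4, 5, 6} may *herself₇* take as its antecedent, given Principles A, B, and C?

{5}

*herself* is an anaphor, so Principle A applies: it must be bound in its binding domain.
Binding domain of *herself₇*: the embedded TP, whose subject is [Aisha₄'s supervisor]₅.
*Odette₁* does not c-command the anaphor → cannot bind it.
*[Odette₁'s supervisor]₂* c-commands the anaphor but is outside its binding domain → cannot satisfy Principle A.
*Carmen₃* c-commands the anaphor but is outside its binding domain → cannot satisfy Principle A.
*Aisha₄* does not c-command the anaphor → cannot bind it.
*[Aisha₄'s supervisor]₅* c-commands the anaphor within its binding domain → licit binder.
*Clara₆* does not c-command the anaphor → cannot bind it.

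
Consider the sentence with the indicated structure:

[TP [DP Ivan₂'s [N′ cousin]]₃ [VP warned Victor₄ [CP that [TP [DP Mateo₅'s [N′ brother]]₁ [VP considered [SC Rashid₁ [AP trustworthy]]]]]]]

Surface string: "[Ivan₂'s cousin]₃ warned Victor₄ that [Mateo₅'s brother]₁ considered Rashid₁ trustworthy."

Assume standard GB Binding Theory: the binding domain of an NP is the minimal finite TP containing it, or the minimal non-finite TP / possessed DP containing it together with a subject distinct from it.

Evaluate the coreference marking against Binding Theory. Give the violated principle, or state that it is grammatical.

Principle C

The two coindexed NPs are *[Mateo₅'s brother]₁* and *Rashid₁*.
*Rashid₁* is an R-expression. Principle C requires it to be free everywhere.
*[Mateo₅'s brother]₁* c-commands it and carries the same index.
The R-expression is bound → Principle C violation.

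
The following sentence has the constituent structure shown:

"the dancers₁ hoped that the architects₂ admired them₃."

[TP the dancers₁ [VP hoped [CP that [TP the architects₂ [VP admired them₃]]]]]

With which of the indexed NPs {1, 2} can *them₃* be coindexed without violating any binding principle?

{1}

*them* is a pronoun, so Principle B applies: it must be free in its binding domain.
Binding domain of *them₃*: the embedded TP, whose subject is the architects₂.
*the dancers₁* c-commands the pronoun but from outside its binding domain, and is not c-commanded by it → coindexation permitted.
*the architects₂* c-commands the pronoun within its binding domain → coindexation would violate Principle B.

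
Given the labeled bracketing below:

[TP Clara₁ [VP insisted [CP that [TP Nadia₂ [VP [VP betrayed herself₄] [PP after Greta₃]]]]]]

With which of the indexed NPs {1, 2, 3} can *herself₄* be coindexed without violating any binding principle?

{2}

*herself* is an anaphor, so Principle A applies: it must be bound in its binding domain.
Binding domain of *herself₄*: the embedded TP, whose subject is Nadia₂.
*Clara₁* c-commands the anaphor but is outside its binding domain → cannot satisfy Principle A.
*Nadia₂* c-commands the anaphor within its binding domain → licit binder.
*Greta₃* does not c-command the anaphor → cannot bind it.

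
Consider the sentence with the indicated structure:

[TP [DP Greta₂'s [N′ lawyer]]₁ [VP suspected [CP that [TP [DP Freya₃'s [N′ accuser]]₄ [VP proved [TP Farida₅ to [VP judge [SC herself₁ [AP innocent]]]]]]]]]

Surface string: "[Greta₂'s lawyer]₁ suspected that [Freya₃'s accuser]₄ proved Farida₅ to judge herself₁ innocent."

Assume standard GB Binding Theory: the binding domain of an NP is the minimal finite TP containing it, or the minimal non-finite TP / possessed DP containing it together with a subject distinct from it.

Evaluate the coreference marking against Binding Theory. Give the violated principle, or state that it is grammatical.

The two coindexed NPs are *[Greta₂'s lawyer]₁* and *herself₁*.
*herself₁* is an anaphor. Principle A requires it to be bound within its binding domain — the embedded TP, whose subject is Farida₅.
Within that domain it is c-commanded by *Farida₅*, which does not share its index.
*[Greta₂'s lawyer]₁* does c-command the anaphor, but from outside its binding domain.
The anaphor is unbound in its domain → Principle A violation.

Principle A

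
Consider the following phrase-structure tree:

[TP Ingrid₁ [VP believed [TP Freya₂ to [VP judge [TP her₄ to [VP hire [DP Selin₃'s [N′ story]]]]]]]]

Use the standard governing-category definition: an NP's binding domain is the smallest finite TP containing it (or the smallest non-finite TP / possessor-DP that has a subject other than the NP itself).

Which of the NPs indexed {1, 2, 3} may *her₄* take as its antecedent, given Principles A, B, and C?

{1}

*her* is a pronoun, so Principle B applies: it must be free in its binding domain.
Binding domain of *her₄*: the embedded TP, whose subject is Freya₂.
*Ingrid₁* c-commands the pronoun but from outside its binding domain, and is not c-commanded by it → coindexation permitted.
*Freya₂* c-commands the pronoun within its binding domain → coindexation would violate Principle B.
*Selin₃*: the pronoun c-commands this R-expression → coindexation would violate Principle C on *Selin₃*.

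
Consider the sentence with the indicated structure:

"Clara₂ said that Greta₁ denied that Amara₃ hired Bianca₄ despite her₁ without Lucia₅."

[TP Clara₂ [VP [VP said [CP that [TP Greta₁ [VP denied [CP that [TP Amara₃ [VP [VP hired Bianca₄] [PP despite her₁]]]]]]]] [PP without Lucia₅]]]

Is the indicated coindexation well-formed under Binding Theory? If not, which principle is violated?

The two coindexed NPs are *Greta₁* and *her₁*.
*her₁* is a pronoun; its binding domain is the embedded TP, whose subject is Amara₃. Within that domain it is c-commanded only by *Amara₃*, which carries a different index — the pronoun is free locally, so Principle B holds.
*Greta₁* is an R-expression; *her₁* does not c-command it, and no other NP shares its index, so Principle C is satisfied.
All principles are respected.

grammatical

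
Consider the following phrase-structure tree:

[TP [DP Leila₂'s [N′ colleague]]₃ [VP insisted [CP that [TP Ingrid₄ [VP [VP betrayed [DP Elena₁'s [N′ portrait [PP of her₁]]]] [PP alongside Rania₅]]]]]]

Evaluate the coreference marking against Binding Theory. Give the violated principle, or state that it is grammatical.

Principle B

The two coindexed NPs are *Elena₁* and *her₁*.
*her₁* is a pronoun. Its binding domain is the possessed DP, whose subject is Elena₁.
*Elena₁* c-commands it within that domain and carries the same index.
The pronoun is locally bound → Principle B violation.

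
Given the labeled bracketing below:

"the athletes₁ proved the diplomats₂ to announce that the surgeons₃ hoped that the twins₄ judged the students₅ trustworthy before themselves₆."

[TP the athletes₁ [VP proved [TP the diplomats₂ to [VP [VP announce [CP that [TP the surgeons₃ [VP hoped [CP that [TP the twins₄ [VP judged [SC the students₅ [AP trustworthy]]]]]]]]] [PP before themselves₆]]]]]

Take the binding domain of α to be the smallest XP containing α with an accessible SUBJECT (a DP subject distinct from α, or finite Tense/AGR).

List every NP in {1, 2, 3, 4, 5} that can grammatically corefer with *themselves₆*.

*themselves* is an anaphor, so Principle A applies: it must be bound in its binding domain.
Binding domain of *themselves₆*: the embedded TP, whose subject is the diplomats₂.
*the athletes₁* c-commands the anaphor but is outside its binding domain → cannot satisfy Principle A.
*the diplomats₂* c-commands the anaphor within its binding domain → licit binder.
*the surgeons₃* does not c-command the anaphor → cannot bind it.
*the twins₄* does not c-command the anaphor → cannot bind it.
*the students₅* does not c-command the anaphor → cannot bind it.

{2}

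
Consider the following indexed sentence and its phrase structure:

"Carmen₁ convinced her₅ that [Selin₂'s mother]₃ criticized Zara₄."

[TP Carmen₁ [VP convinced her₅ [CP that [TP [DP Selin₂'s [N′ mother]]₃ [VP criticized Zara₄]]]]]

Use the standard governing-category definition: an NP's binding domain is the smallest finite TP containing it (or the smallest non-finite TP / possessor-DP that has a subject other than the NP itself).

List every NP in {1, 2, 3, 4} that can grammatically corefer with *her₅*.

none

*her* is a pronoun, so Principle B applies: it must be free in its binding domain.
Binding domain of *her₅*: the matrix TP, whose subject is Carmen₁.
*Carmen₁* c-commands the pronoun within its binding domain → coindexation would violate Principle B.
*Selin₂*: the pronoun c-commands this R-expression → coindexation would violate Principle C on *Selin₂*.
*[Selin₂'s mother]₃*: the pronoun c-commands this R-expression → coindexation would violate Principle C on *[Selin₂'s mother]₃*.
*Zara₄*: the pronoun c-commands this R-expression → coindexation would violate Principle C on *Zara₄*.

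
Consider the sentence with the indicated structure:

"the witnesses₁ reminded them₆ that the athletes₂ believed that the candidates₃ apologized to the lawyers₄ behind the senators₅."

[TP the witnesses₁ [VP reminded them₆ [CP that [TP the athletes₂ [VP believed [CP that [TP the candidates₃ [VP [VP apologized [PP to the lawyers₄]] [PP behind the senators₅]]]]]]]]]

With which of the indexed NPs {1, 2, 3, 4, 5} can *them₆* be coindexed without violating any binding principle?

none

*them* is a pronoun, so Principle B applies: it must be free in its binding domain.
Binding domain of *them₆*: the matrix TP, whose subject is the witnesses₁.
*the witnesses₁* c-commands the pronoun within its binding domain → coindexation would violate Principle B.
*the athletes₂*: the pronoun c-commands this R-expression → coindexation would violate Principle C on *the athletes₂*.
*the candidates₃*: the pronoun c-commands this R-expression → coindexation would violate Principle C on *the candidates₃*.
*the lawyers₄*: the pronoun c-commands this R-expression → coindexation would violate Principle C on *the lawyers₄*.
*the senators₅*: the pronoun c-commands this R-expression → coindexation would violate Principle C on *the senators₅*.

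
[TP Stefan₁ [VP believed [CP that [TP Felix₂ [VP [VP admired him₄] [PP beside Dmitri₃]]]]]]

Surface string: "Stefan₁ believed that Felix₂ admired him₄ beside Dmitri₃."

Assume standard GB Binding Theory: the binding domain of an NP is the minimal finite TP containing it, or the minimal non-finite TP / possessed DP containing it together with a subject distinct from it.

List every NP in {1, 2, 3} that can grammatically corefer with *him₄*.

*him* is a pronoun, so Principle B applies: it must be free in its binding domain.
Binding domain of *him₄*: the embedded TP, whose subject is Felix₂.
*Stefan₁* c-commands the pronoun but from outside its binding domain, and is not c-commanded by it → coindexation permitted.
*Felix₂* c-commands the pronoun within its binding domain → coindexation would violate Principle B.
*Dmitri₃* and the pronoun do not c-command one another → neither Principle B nor Principle C is at stake; coindexation permitted.

{1, 3}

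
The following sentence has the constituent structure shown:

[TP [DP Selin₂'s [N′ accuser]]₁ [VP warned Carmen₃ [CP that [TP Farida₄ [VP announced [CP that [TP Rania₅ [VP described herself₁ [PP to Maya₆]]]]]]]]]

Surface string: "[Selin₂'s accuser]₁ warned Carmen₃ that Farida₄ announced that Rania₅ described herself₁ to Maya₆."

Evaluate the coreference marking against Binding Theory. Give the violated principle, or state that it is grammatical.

The two coindexed NPs are *[Selin₂'s accuser]₁* and *herself₁*.
*herself₁* is an anaphor. Principle A requires it to be bound within its binding domain — the embedded TP, whose subject is Rania₅.
Within that domain it is c-commanded by *Rania₅*, which does not share its index.
*[Selin₂'s accuser]₁* does c-command the anaphor, but from outside its binding domain.
The anaphor is unbound in its domain → Principle A violation.

Principle A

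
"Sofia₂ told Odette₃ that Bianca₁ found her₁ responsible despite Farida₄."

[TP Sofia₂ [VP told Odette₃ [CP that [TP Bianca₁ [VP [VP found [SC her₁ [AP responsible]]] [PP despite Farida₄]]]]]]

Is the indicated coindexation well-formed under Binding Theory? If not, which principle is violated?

The two coindexed NPs are *Bianca₁* and *her₁*.
*her₁* is a pronoun. Its binding domain is the embedded TP, whose subject is Bianca₁.
*Bianca₁* c-commands it within that domain and carries the same index.
The pronoun is locally bound → Principle B violation.

Principle B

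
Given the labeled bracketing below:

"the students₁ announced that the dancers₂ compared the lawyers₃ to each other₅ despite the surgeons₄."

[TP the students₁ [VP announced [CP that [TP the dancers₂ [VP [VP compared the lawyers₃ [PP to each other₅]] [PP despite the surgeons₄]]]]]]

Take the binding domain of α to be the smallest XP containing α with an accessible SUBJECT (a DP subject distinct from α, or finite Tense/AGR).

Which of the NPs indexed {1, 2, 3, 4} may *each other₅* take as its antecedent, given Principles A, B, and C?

{2, 3}

*each other* is an anaphor, so Principle A applies: it must be bound in its binding domain.
Binding domain of *each other₅*: the embedded TP, whose subject is the dancers₂.
*the students₁* c-commands the anaphor but is outside its binding domain → cannot satisfy Principle A.
*the dancers₂* c-commands the anaphor within its binding domain → licit binder.
*the lawyers₃* c-commands the anaphor within its binding domain → licit binder.
*the surgeons₄* does not c-command the anaphor → cannot bind it.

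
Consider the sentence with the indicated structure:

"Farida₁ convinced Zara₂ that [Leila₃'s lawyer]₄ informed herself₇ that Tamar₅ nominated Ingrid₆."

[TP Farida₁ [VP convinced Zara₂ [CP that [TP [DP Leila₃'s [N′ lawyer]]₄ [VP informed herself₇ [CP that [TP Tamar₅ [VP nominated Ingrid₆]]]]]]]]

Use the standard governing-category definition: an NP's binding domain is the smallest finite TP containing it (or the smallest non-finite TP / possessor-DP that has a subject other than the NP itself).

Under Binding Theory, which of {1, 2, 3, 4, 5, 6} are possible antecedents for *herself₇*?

*herself* is an anaphor, so Principle A applies: it must be bound in its binding domain.
Binding domain of *herself₇*: the embedded TP, whose subject is [Leila₃'s lawyer]₄.
*Farida₁* c-commands the anaphor but is outside its binding domain → cannot satisfy Principle A.
*Zara₂* c-commands the anaphor but is outside its binding domain → cannot satisfy Principle A.
*Leila₃* does not c-command the anaphor → cannot bind it.
*[Leila₃'s lawyer]₄* c-commands the anaphor within its binding domain → licit binder.
*Tamar₅* does not c-command the anaphor → cannot bind it.
*Ingrid₆* does not c-command the anaphor → cannot bind it.

{4}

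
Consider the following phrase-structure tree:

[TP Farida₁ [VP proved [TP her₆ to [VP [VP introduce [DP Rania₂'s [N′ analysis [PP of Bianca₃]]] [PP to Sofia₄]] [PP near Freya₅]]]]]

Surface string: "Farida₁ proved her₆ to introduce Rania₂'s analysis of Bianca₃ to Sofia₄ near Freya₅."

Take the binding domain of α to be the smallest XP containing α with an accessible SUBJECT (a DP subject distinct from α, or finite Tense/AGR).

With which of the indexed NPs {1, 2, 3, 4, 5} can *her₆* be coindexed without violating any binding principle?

none

*her* is a pronoun, so Principle B applies: it must be free in its binding domain.
Binding domain of *her₆*: the matrix TP, whose subject is Farida₁.
*Farida₁* c-commands the pronoun within its binding domain → coindexation would violate Principle B.
*Rania₂*: the pronoun c-commands this R-expression → coindexation would violate Principle C on *Rania₂*.
*Bianca₃*: the pronoun c-commands this R-expression → coindexation would violate Principle C on *Bianca₃*.
*Sofia₄*: the pronoun c-commands this R-expression → coindexation would violate Principle C on *Sofia₄*.
*Freya₅*: the pronoun c-commands this R-expression → coindexation would violate Principle C on *Freya₅*.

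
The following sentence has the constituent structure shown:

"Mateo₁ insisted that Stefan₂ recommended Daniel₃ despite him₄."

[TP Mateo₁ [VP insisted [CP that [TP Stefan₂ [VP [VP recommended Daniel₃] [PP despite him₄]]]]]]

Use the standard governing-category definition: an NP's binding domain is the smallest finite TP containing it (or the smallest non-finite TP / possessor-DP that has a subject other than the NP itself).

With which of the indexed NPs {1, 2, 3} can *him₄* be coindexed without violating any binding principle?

{1, 3}

*him* is a pronoun, so Principle B applies: it must be free in its binding domain.
Binding domain of *him₄*: the embedded TP, whose subject is Stefan₂.
*Mateo₁* c-commands the pronoun but from outside its binding domain, and is not c-commanded by it → coindexation permitted.
*Stefan₂* c-commands the pronoun within its binding domain → coindexation would violate Principle B.
*Daniel₃* and the pronoun do not c-command one another → neither Principle B nor Principle C is at stake; coindexation permitted.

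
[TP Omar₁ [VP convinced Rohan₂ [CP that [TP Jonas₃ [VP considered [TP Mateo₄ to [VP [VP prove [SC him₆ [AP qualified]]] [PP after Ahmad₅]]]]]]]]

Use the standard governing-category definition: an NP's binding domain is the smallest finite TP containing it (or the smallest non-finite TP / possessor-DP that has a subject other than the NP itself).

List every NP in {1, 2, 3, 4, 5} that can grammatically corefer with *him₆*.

{1, 2, 3, 5}

*him* is a pronoun, so Principle B applies: it must be free in its binding domain.
Binding domain of *him₆*: the embedded TP, whose subject is Mateo₄.
*Omar₁* c-commands the pronoun but from outside its binding domain, and is not c-commanded by it → coindexation permitted.
*Rohan₂* c-commands the pronoun but from outside its binding domain, and is not c-commanded by it → coindexation permitted.
*Jonas₃* c-commands the pronoun but from outside its binding domain, and is not c-commanded by it → coindexation permitted.
*Mateo₄* c-commands the pronoun within its binding domain → coindexation would violate Principle B.
*Ahmad₅* and the pronoun do not c-command one another → neither Principle B nor Principle C is at stake; coindexation permitted.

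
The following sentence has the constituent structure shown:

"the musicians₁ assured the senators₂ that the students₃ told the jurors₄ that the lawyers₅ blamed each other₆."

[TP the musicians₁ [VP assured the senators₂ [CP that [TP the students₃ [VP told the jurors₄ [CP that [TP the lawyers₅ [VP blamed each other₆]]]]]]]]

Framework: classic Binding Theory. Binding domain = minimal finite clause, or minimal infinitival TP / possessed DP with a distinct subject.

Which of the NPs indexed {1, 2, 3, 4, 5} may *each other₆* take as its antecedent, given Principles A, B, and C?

*each other* is an anaphor, so Principle A applies: it must be bound in its binding domain.
Binding domain of *each other₆*: the embedded TP, whose subject is the lawyers₅.
*the musicians₁* c-commands the anaphor but is outside its binding domain → cannot satisfy Principle A.
*the senators₂* c-commands the anaphor but is outside its binding domain → cannot satisfy Principle A.
*the students₃* c-commands the anaphor but is outside its binding domain → cannot satisfy Principle A.
*the jurors₄* c-commands the anaphor but is outside its binding domain → cannot satisfy Principle A.
*the lawyers₅* c-commands the anaphor within its binding domain → licit binder.

{5}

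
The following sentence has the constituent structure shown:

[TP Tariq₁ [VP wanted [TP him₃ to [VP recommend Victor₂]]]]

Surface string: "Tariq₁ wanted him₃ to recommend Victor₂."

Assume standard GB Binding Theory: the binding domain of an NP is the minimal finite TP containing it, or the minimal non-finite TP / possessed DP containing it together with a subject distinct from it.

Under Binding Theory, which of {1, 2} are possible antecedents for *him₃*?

*him* is a pronoun, so Principle B applies: it must be free in its binding domain.
Binding domain of *him₃*: the matrix TP, whose subject is Tariq₁.
*Tariq₁* c-commands the pronoun within its binding domain → coindexation would violate Principle B.
*Victor₂*: the pronoun c-commands this R-expression → coindexation would violate Principle C on *Victor₂*.

none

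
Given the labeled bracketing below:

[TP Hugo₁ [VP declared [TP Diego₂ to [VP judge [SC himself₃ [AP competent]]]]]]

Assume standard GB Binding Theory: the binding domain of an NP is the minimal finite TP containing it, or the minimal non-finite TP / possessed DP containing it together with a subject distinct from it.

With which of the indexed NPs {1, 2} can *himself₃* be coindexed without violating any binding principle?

{2}

*himself* is an anaphor, so Principle A applies: it must be bound in its binding domain.
Binding domain of *himself₃*: the embedded TP, whose subject is Diego₂.
*Hugo₁* c-commands the anaphor but is outside its binding domain → cannot satisfy Principle A.
*Diego₂* c-commands the anaphor within its binding domain → licit binder.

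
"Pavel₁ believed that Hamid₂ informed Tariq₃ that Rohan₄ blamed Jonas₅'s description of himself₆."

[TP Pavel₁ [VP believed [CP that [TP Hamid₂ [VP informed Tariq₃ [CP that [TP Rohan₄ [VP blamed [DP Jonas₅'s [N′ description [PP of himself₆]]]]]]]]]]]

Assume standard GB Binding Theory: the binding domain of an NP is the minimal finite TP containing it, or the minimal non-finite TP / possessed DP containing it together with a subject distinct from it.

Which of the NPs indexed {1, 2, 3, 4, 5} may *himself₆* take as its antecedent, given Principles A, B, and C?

*himself* is an anaphor, so Principle A applies: it must be bound in its binding domain.
Binding domain of *himself₆*: the possessed DP, whose subject is Jonas₅.
*Pavel₁* c-commands the anaphor but is outside its binding domain → cannot satisfy Principle A.
*Hamid₂* c-commands the anaphor but is outside its binding domain → cannot satisfy Principle A.
*Tariq₃* c-commands the anaphor but is outside its binding domain → cannot satisfy Principle A.
*Rohan₄* c-commands the anaphor but is outside its binding domain → cannot satisfy Principle A.
*Jonas₅* c-commands the anaphor within its binding domain → licit binder.

{5}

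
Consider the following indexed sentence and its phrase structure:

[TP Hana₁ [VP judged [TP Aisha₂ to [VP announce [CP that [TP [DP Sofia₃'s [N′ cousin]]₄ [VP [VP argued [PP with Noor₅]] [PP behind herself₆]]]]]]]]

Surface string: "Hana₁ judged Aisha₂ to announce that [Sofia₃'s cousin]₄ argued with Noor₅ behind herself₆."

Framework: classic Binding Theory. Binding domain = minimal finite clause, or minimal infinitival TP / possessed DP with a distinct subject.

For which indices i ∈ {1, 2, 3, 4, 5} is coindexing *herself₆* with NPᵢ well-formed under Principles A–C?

*herself* is an anaphor, so Principle A applies: it must be bound in its binding domain.
Binding domain of *herself₆*: the embedded TP, whose subject is [Sofia₃'s cousin]₄.
*Hana₁* c-commands the anaphor but is outside its binding domain → cannot satisfy Principle A.
*Aisha₂* c-commands the anaphor but is outside its binding domain → cannot satisfy Principle A.
*Sofia₃* does not c-command the anaphor → cannot bind it.
*[Sofia₃'s cousin]₄* c-commands the anaphor within its binding domain → licit binder.
*Noor₅* does not c-command the anaphor → cannot bind it.

{4}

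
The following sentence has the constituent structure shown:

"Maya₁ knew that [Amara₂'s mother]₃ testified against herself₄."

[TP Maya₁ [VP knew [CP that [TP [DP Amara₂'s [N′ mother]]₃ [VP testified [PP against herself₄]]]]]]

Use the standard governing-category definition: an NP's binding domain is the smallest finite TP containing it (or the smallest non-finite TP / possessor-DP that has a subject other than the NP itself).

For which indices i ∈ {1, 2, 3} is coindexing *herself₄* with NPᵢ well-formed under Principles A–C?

{3}

*herself* is an anaphor, so Principle A applies: it must be bound in its binding domain.
Binding domain of *herself₄*: the embedded TP, whose subject is [Amara₂'s mother]₃.
*Maya₁* c-commands the anaphor but is outside its binding domain → cannot satisfy Principle A.
*Amara₂* does not c-command the anaphor → cannot bind it.
*[Amara₂'s mother]₃* c-commands the anaphor within its binding domain → licit binder.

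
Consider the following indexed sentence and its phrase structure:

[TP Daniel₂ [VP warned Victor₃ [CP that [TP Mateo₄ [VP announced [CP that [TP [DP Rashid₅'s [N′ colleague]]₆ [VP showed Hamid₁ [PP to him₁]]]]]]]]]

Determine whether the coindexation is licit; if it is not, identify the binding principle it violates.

Principle B

The two coindexed NPs are *Hamid₁* and *him₁*.
*him₁* is a pronoun. Its binding domain is the embedded TP, whose subject is [Rashid₅'s colleague]₆.
*Hamid₁* c-commands it within that domain and carries the same index.
The pronoun is locally bound → Principle B violation.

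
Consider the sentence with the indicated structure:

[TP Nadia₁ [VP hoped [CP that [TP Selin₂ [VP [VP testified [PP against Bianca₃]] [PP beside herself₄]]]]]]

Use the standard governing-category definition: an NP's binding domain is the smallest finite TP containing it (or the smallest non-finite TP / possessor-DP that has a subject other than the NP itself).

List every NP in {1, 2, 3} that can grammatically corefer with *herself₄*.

{2}

*herself* is an anaphor, so Principle A applies: it must be bound in its binding domain.
Binding domain of *herself₄*: the embedded TP, whose subject is Selin₂.
*Nadia₁* c-commands the anaphor but is outside its binding domain → cannot satisfy Principle A.
*Selin₂* c-commands the anaphor within its binding domain → licit binder.
*Bianca₃* does not c-command the anaphor → cannot bind it.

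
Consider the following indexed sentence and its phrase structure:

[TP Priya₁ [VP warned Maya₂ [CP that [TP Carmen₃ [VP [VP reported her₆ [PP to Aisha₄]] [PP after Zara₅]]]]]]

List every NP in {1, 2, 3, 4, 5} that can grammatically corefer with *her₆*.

{1, 2, 5}

*her* is a pronoun, so Principle B applies: it must be free in its binding domain.
Binding domain of *her₆*: the embedded TP, whose subject is Carmen₃.
*Priya₁* c-commands the pronoun but from outside its binding domain, and is not c-commanded by it → coindexation permitted.
*Maya₂* c-commands the pronoun but from outside its binding domain, and is not c-commanded by it → coindexation permitted.
*Carmen₃* c-commands the pronoun within its binding domain → coindexation would violate Principle B.
*Aisha₄*: the pronoun c-commands this R-expression → coindexation would violate Principle C on *Aisha₄*.
*Zara₅* and the pronoun do not c-command one another → neither Principle B nor Principle C is at stake; coindexation permitted.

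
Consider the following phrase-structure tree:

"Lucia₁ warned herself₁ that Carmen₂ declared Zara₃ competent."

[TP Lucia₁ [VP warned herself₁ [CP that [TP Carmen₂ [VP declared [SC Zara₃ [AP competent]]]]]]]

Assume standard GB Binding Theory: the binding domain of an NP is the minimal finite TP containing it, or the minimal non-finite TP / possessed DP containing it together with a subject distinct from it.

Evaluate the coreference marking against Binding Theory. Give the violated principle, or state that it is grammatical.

grammatical

The two coindexed NPs are *Lucia₁* and *herself₁*.
*herself₁* is an anaphor; its binding domain is the matrix TP, whose subject is Lucia₁. *Lucia₁* c-commands it within that domain and shares its index, so Principle A is satisfied.
*Lucia₁* is an R-expression; *herself₁* does not c-command it, and no other NP shares its index, so Principle C is satisfied.
All principles are respected.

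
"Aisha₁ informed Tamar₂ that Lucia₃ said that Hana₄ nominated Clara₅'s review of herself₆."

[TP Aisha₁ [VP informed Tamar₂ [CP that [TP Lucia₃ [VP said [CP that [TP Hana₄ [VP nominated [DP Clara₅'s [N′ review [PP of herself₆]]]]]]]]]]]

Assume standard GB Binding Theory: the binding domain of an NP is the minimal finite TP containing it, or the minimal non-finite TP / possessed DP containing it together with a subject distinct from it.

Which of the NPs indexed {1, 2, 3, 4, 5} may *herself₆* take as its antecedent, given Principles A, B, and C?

{5}

*herself* is an anaphor, so Principle A applies: it must be bound in its binding domain.
Binding domain of *herself₆*: the possessed DP, whose subject is Clara₅.
*Aisha₁* c-commands the anaphor but is outside its binding domain → cannot satisfy Principle A.
*Tamar₂* c-commands the anaphor but is outside its binding domain → cannot satisfy Principle A.
*Lucia₃* c-commands the anaphor but is outside its binding domain → cannot satisfy Principle A.
*Hana₄* c-commands the anaphor but is outside its binding domain → cannot satisfy Principle A.
*Clara₅* c-commands the anaphor within its binding domain → licit binder.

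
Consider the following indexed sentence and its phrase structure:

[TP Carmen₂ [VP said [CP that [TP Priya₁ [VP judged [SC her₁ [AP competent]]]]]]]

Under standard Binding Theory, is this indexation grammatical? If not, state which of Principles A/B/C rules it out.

The two coindexed NPs are *Priya₁* and *her₁*.
*her₁* is a pronoun. Its binding domain is the embedded TP, whose subject is Priya₁.
*Priya₁* c-commands it within that domain and carries the same index.
The pronoun is locally bound → Principle B violation.

Principle B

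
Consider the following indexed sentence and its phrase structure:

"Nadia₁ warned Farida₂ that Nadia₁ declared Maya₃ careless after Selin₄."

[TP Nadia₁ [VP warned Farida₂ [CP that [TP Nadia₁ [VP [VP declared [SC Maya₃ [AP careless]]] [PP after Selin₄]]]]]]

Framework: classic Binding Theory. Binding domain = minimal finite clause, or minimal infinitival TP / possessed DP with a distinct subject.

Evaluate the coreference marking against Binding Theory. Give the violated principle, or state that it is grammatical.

Principle C

The two coindexed NPs are *Nadia₁* (the higher occurrence) and *Nadia₁* (the lower occurrence).
*Nadia₁* (the lower occurrence) is an R-expression. Principle C requires it to be free everywhere.
*Nadia₁* (the higher occurrence) c-commands it and carries the same index.
The R-expression is bound → Principle C violation.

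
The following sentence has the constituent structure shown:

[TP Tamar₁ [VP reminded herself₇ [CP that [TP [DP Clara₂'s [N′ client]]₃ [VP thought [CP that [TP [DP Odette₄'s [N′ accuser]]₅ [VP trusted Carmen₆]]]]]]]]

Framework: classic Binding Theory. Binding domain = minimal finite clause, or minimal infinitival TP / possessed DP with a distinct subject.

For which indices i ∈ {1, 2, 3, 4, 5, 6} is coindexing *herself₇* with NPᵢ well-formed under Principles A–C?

*herself* is an anaphor, so Principle A applies: it must be bound in its binding domain.
Binding domain of *herself₇*: the matrix TP, whose subject is Tamar₁.
*Tamar₁* c-commands the anaphor within its binding domain → licit binder.
*Clara₂* does not c-command the anaphor → cannot bind it.
*[Clara₂'s client]₃* does not c-command the anaphor → cannot bind it.
*Odette₄* does not c-command the anaphor → cannot bind it.
*[Odette₄'s accuser]₅* does not c-command the anaphor → cannot bind it.
*Carmen₆* does not c-command the anaphor → cannot bind it.

{1}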